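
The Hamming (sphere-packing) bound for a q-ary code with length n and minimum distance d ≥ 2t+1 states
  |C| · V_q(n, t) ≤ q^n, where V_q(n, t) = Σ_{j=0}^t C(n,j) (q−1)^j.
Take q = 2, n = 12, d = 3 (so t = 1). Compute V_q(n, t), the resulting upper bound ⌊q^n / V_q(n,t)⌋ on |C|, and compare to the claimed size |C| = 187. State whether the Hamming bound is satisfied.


V_q(n, t) = 13, q^n = 4096, Hamming bound = 315, |C| = 187 ≤ bound (satisfied).

Step 1: Compute V_q(n, t) = Σ_{j=0}^1 C(n, j) (q−1)^j.
  j = 0: C(12,0)·(1)^0 = 1·1 = 1.
  j = 1: C(12,1)·(1)^1 = 12·1 = 12.
  V_q(n, t) = 1 + 12 = 13.
Step 2: q^n = 2^12 = 4096.
Step 3: Hamming bound ⌊q^n / V_q(n,t)⌋ = ⌊4096/13⌋ = 315.
Step 4: Compare |C| = 187 to 315: satisfied.
The claimed |C| lies below the Hamming bound.


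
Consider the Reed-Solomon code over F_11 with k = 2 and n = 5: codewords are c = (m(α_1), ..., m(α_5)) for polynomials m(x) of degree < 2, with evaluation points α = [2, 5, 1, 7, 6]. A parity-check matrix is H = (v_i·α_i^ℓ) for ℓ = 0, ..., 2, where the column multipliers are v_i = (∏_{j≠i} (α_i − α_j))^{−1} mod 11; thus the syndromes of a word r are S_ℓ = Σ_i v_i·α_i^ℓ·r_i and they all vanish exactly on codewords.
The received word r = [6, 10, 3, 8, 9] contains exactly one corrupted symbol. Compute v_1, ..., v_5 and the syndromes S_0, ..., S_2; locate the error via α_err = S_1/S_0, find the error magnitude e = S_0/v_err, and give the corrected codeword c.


S = (8, 5, 10), error at position 1, error magnitude e = 4, c = [2, 10, 3, 8, 9].

Step 1: column multipliers v_i = (∏_{j≠i}(α_i − α_j))^{−1} mod 11.
  i = 1 (α = 2): (2−5)(2−1)(2−7)(2−6) = (−3)·1·(−5)·(−4) = −60 ≡ 6, so v_1 = 6^{−1} = 2 (mod 11).
  i = 2 (α = 5): (5−2)(5−1)(5−7)(5−6) = 3·4·(−2)·(−1) = 24 ≡ 2, so v_2 = 2^{−1} = 6 (mod 11).
  i = 3 (α = 1): (1−2)(1−5)(1−7)(1−6) = (−1)·(−4)·(−6)·(−5) = 120 ≡ 10, so v_3 = 10^{−1} = 10 (mod 11).
  i = 4 (α = 7): (7−2)(7−5)(7−1)(7−6) = 5·2·6·1 = 60 ≡ 5, so v_4 = 5^{−1} = 9 (mod 11).
  i = 5 (α = 6): (6−2)(6−5)(6−1)(6−7) = 4·1·5·(−1) = −20 ≡ 2, so v_5 = 2^{−1} = 6 (mod 11).
  v = [2, 6, 10, 9, 6].
Step 2: syndromes of r = [6, 10, 3, 8, 9] (all sums mod 11).
  S_0 = Σ v_i r_i = 2·6 + 6·10 + 10·3 + 9·8 + 6·9 = 228 ≡ 8.
  S_1 = Σ v_i α_i r_i = 2·2·6 + 6·5·10 + 10·1·3 + 9·7·8 + 6·6·9 = 1182 ≡ 5.
  α_i^2 mod 11 = [4, 3, 1, 5, 3].
  S_2 = Σ v_i α_i^2 r_i = 2·4·6 + 6·3·10 + 10·1·3 + 9·5·8 + 6·3·9 = 780 ≡ 10.
  S = (8, 5, 10) ≠ 0, so r is not a codeword (an error is present).
Step 3: locate the error. For a single error e at position i, S_ℓ = v_i·e·α_i^ℓ, so α_err = S_1/S_0.
  S_0^{−1} = 8^{−1} = 7 (mod 11), so α_err = 5·7 = 35 ≡ 2 = α_1. Error position i = 1.
  Consistency check: S_2/S_1 = 10·9 = 90 ≡ 2 = α_err ✓ (single-error assumption holds).
Step 4: error magnitude e = S_0/v_1 = S_0·∏_{j≠1}(α_1 − α_j) = 8·6 = 48 ≡ 4 (mod 11).
Step 5: correct position 1: c_1 = r_1 − e = 6 − 4 ≡ 2 (mod 11). Hence c = [2, 10, 3, 8, 9].
  Check: interpolating c through the α_i gives m(x) = 4 + 10·x (degree < 2) with m(α_i) = c_i for every i, so c is indeed a codeword.


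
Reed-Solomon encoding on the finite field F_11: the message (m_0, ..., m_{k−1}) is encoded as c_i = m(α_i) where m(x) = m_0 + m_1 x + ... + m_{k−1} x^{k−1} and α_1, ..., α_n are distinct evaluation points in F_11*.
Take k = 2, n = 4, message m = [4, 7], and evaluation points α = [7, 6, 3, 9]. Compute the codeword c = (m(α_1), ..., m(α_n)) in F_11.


c = [9, 2, 3, 1]

Message polynomial: m(x) = 4 + 7·x (mod 11).
For each evaluation point α_i, compute m(α_i) mod 11:
  α_1 = 7: Horner steps 7 → 9, so m(7) = 9.
  α_2 = 6: Horner steps 7 → 2, so m(6) = 2.
  α_3 = 3: Horner steps 7 → 3, so m(3) = 3.
  α_4 = 9: Horner steps 7 → 1, so m(9) = 1.
Codeword c = [9, 2, 3, 1] ∈ F_11^4.


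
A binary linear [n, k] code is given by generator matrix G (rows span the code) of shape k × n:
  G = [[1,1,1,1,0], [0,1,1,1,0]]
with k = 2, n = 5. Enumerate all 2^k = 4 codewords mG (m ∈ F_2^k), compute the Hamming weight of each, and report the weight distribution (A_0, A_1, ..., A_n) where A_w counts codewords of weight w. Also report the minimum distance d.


Weight distribution: A_0 = 1, A_1 = 1, A_3 = 1, A_4 = 1. Minimum distance d = 1.

Enumerate all 2^2 = 4 messages m ∈ F_2^2.
For each, compute codeword c = mG in F_2^5, then tally its weight.
  m = 00 → c = 00000, weight = 0.
  m = 10 → c = 11110, weight = 4.
  m = 01 → c = 01110, weight = 3.
  m = 11 → c = 10000, weight = 1.
Tally weights:
  weight 0: 1 codewords.
  weight 1: 1 codewords.
  weight 3: 1 codewords.
  weight 4: 1 codewords.
Minimum distance d = smallest w > 0 with A_w > 0 = 1.
Sanity: Σ A_w = 4 = 2^2 = 4 ✓.


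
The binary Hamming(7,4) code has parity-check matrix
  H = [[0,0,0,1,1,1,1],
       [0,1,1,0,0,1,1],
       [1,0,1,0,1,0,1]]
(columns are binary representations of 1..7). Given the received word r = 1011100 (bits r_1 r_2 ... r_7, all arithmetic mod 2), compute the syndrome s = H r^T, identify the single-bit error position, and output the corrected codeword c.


s = (0, 1, 1)^T, error position = 3, corrected codeword c = 1001100

Compute s = H r^T mod 2 one row at a time:
  s_1 = 1 + 1 + 0 + 0 = 2 ≡ 0 (mod 2).
  s_2 = 0 + 1 + 0 + 0 = 1 ≡ 1 (mod 2).
  s_3 = 1 + 1 + 1 + 0 = 3 ≡ 1 (mod 2).
s = (0, 1, 1)^T — this equals column 3 of H (binary 011), so error is at position 3.
Correct: flip bit 3 of r = 1011100 to get c = 1001100.


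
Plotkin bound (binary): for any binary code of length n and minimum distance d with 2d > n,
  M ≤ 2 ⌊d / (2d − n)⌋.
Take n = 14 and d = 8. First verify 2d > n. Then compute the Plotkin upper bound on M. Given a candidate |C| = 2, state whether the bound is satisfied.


Plotkin bound M ≤ 8; given |C| = 2 ≤ bound (satisfied).

Check applicability: 2d = 16, n = 14.
2d − n = 2 > 0, so Plotkin applies.
Compute d/(2d−n) = 8/2 ≈ 4.0000.
⌊d/(2d−n)⌋ = 4.
Plotkin bound: M ≤ 2·4 = 8.
Given |C| = 2, check: satisfied.
This |C| is below the Plotkin bound.


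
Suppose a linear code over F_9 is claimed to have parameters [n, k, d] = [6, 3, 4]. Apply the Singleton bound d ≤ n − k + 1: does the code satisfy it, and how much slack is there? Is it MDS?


Singleton RHS = n − k + 1 = 4, slack = 0, bound satisfied, MDS.

Singleton bound: d ≤ n − k + 1.
Here n = 6, k = 3, so n − k + 1 = 4.
Given d = 4, check d ≤ 4: YES.
Slack = (n − k + 1) − d = 0.
The code is MDS (slack = 0).
Description: the claimed parameters are [6, 3, 4]_9; such a code would be MDS (meets Singleton bound).


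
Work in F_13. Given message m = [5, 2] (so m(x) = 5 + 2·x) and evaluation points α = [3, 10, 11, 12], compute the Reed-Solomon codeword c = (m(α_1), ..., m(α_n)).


c = [11, 12, 1, 3]

Message polynomial: m(x) = 5 + 2·x (mod 13).
For each evaluation point α_i, compute m(α_i) mod 13:
  α_1 = 3: Horner steps 2 → 11, so m(3) = 11.
  α_2 = 10: Horner steps 2 → 12, so m(10) = 12.
  α_3 = 11: Horner steps 2 → 1, so m(11) = 1.
  α_4 = 12: Horner steps 2 → 3, so m(12) = 3.
Codeword c = [11, 12, 1, 3] ∈ F_13^4.


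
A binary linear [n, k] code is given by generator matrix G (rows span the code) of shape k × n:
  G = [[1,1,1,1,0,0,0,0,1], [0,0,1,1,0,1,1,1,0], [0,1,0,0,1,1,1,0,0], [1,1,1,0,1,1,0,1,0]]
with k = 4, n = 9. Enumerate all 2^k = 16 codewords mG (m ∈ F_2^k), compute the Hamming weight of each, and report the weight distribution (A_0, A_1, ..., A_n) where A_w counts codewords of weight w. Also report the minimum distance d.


Weight distribution: A_0 = 1, A_3 = 1, A_4 = 5, A_5 = 6, A_6 = 2, A_7 = 1. Minimum distance d = 3.

Enumerate all 2^4 = 16 messages m ∈ F_2^4.
For each, compute codeword c = mG in F_2^9, then tally its weight.
  m = 0000 → c = 000000000, weight = 0.
  m = 1000 → c = 111100001, weight = 5.
  m = 0100 → c = 001101110, weight = 5.
  m = 1100 → c = 110001111, weight = 6.
  m = 0010 → c = 010011100, weight = 4.
  m = 1010 → c = 101111101, weight = 7.
  m = 0110 → c = 011110010, weight = 5.
  m = 1110 → c = 100010011, weight = 4.
  m = 0001 → c = 111011010, weight = 6.
  m = 1001 → c = 000111011, weight = 5.
  m = 0101 → c = 110110100, weight = 5.
  m = 1101 → c = 001010101, weight = 4.
  m = 0011 → c = 101000110, weight = 4.
  m = 1011 → c = 010100111, weight = 5.
  m = 0111 → c = 100101000, weight = 3.
  m = 1111 → c = 011001001, weight = 4.
Tally weights:
  weight 0: 1 codewords.
  weight 3: 1 codewords.
  weight 4: 5 codewords.
  weight 5: 6 codewords.
  weight 6: 2 codewords.
  weight 7: 1 codewords.
Minimum distance d = smallest w > 0 with A_w > 0 = 3.
Sanity: Σ A_w = 16 = 2^4 = 16 ✓.


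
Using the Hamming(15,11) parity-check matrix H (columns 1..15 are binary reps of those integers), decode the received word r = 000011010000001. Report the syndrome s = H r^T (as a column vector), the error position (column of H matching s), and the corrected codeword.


s = (0, 1, 0, 0)^T, error position = 4, corrected codeword c = 000111010000001

Compute s = H r^T mod 2 one row at a time:
  s_1 = 1 + 0 + 0 + 0 + 0 + 0 + 0 + 1 = 2 ≡ 0 (mod 2).
  s_2 = 0 + 1 + 1 + 0 + 0 + 0 + 0 + 1 = 3 ≡ 1 (mod 2).
  s_3 = 0 + 0 + 1 + 0 + 0 + 0 + 0 + 1 = 2 ≡ 0 (mod 2).
  s_4 = 0 + 0 + 1 + 0 + 0 + 0 + 0 + 1 = 2 ≡ 0 (mod 2).
s = (0, 1, 0, 0)^T — this equals column 4 of H (binary 0100), so error is at position 4.
Correct: flip bit 4 of r = 000011010000001 to get c = 000111010000001.


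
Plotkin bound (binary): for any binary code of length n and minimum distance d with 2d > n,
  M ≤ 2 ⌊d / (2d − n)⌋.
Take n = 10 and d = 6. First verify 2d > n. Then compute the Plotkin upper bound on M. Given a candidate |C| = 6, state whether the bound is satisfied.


Plotkin bound M ≤ 6; given |C| = 6 ≤ bound (satisfied).

Check applicability: 2d = 12, n = 10.
2d − n = 2 > 0, so Plotkin applies.
Compute d/(2d−n) = 6/2 ≈ 3.0000.
⌊d/(2d−n)⌋ = 3.
Plotkin bound: M ≤ 2·3 = 6.
Given |C| = 6, check: satisfied.
This |C| is at the Plotkin bound.


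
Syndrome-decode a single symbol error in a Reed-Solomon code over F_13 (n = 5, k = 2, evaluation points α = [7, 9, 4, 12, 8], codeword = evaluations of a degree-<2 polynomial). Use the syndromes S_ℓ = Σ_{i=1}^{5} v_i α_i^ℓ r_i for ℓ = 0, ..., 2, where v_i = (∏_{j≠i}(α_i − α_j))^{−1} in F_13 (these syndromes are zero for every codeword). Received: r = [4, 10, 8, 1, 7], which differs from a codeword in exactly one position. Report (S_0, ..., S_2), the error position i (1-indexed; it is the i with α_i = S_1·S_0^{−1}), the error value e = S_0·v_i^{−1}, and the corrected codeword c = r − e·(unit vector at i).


S = (5, 8, 5), error at position 4, error magnitude e = 8, c = [4, 10, 8, 6, 7].

Step 1: column multipliers v_i = (∏_{j≠i}(α_i − α_j))^{−1} mod 13.
  i = 1 (α = 7): (7−9)(7−4)(7−12)(7−8) = (−2)·3·(−5)·(−1) = −30 ≡ 9, so v_1 = 9^{−1} = 3 (mod 13).
  i = 2 (α = 9): (9−7)(9−4)(9−12)(9−8) = 2·5·(−3)·1 = −30 ≡ 9, so v_2 = 9^{−1} = 3 (mod 13).
  i = 3 (α = 4): (4−7)(4−9)(4−12)(4−8) = (−3)·(−5)·(−8)·(−4) = 480 ≡ 12, so v_3 = 12^{−1} = 12 (mod 13).
  i = 4 (α = 12): (12−7)(12−9)(12−4)(12−8) = 5·3·8·4 = 480 ≡ 12, so v_4 = 12^{−1} = 12 (mod 13).
  i = 5 (α = 8): (8−7)(8−9)(8−4)(8−12) = 1·(−1)·4·(−4) = 16 ≡ 3, so v_5 = 3^{−1} = 9 (mod 13).
  v = [3, 3, 12, 12, 9].
Step 2: syndromes of r = [4, 10, 8, 1, 7] (all sums mod 13).
  S_0 = Σ v_i r_i = 3·4 + 3·10 + 12·8 + 12·1 + 9·7 = 213 ≡ 5.
  S_1 = Σ v_i α_i r_i = 3·7·4 + 3·9·10 + 12·4·8 + 12·12·1 + 9·8·7 = 1386 ≡ 8.
  α_i^2 mod 13 = [10, 3, 3, 1, 12].
  S_2 = Σ v_i α_i^2 r_i = 3·10·4 + 3·3·10 + 12·3·8 + 12·1·1 + 9·12·7 = 1266 ≡ 5.
  S = (5, 8, 5) ≠ 0, so r is not a codeword (an error is present).
Step 3: locate the error. For a single error e at position i, S_ℓ = v_i·e·α_i^ℓ, so α_err = S_1/S_0.
  S_0^{−1} = 5^{−1} = 8 (mod 13), so α_err = 8·8 = 64 ≡ 12 = α_4. Error position i = 4.
  Consistency check: S_2/S_1 = 5·5 = 25 ≡ 12 = α_err ✓ (single-error assumption holds).
Step 4: error magnitude e = S_0/v_4 = S_0·∏_{j≠4}(α_4 − α_j) = 5·12 = 60 ≡ 8 (mod 13).
Step 5: correct position 4: c_4 = r_4 − e = 1 − 8 ≡ 6 (mod 13). Hence c = [4, 10, 8, 6, 7].
  Check: interpolating c through the α_i gives m(x) = 9 + 3·x (degree < 2) with m(α_i) = c_i for every i, so c is indeed a codeword.


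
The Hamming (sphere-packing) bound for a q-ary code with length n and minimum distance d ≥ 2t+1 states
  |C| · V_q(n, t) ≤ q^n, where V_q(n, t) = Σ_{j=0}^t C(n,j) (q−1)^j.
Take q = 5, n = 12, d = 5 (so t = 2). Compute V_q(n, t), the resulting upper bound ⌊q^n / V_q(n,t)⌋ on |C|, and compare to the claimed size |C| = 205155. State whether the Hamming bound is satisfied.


V_q(n, t) = 1105, q^n = 244140625, Hamming bound = 220941, |C| = 205155 ≤ bound (satisfied).

Step 1: Compute V_q(n, t) = Σ_{j=0}^2 C(n, j) (q−1)^j.
  j = 0: C(12,0)·(4)^0 = 1·1 = 1.
  j = 1: C(12,1)·(4)^1 = 12·4 = 48.
  j = 2: C(12,2)·(4)^2 = 66·16 = 1056.
  V_q(n, t) = 1 + 48 + 1056 = 1105.
Step 2: q^n = 5^12 = 244140625.
Step 3: Hamming bound ⌊q^n / V_q(n,t)⌋ = ⌊244140625/1105⌋ = 220941.
Step 4: Compare |C| = 205155 to 220941: satisfied.
The claimed |C| lies below the Hamming bound.


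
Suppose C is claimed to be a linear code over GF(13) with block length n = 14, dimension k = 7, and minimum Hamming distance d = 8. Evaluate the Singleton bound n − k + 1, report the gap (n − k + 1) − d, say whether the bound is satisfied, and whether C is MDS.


Singleton RHS = n − k + 1 = 8, slack = 0, bound satisfied, MDS.

Singleton bound: d ≤ n − k + 1.
Here n = 14, k = 7, so n − k + 1 = 8.
Given d = 8, check d ≤ 8: YES.
Slack = (n − k + 1) − d = 0.
The code is MDS (slack = 0).
Description: the claimed parameters are [14, 7, 8]_13; such a code would be MDS (meets Singleton bound).


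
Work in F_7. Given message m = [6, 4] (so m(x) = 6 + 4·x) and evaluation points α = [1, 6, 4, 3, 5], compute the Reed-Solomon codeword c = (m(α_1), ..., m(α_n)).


c = [3, 2, 1, 4, 5]

Message polynomial: m(x) = 6 + 4·x (mod 7).
For each evaluation point α_i, compute m(α_i) mod 7:
  α_1 = 1: Horner steps 4 → 3, so m(1) = 3.
  α_2 = 6: Horner steps 4 → 2, so m(6) = 2.
  α_3 = 4: Horner steps 4 → 1, so m(4) = 1.
  α_4 = 3: Horner steps 4 → 4, so m(3) = 4.
  α_5 = 5: Horner steps 4 → 5, so m(5) = 5.
Codeword c = [3, 2, 1, 4, 5] ∈ F_7^5.


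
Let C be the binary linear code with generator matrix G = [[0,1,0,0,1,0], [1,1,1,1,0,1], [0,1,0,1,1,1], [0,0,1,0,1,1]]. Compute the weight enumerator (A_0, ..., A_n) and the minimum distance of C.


Weight distribution: A_0 = 1, A_2 = 4, A_3 = 6, A_4 = 3, A_5 = 2. Minimum distance d = 2.

Enumerate all 2^4 = 16 messages m ∈ F_2^4.
For each, compute codeword c = mG in F_2^6, then tally its weight.
  m = 0000 → c = 000000, weight = 0.
  m = 1000 → c = 010010, weight = 2.
  m = 0100 → c = 111101, weight = 5.
  m = 1100 → c = 101111, weight = 5.
  m = 0010 → c = 010111, weight = 4.
  m = 1010 → c = 000101, weight = 2.
  m = 0110 → c = 101010, weight = 3.
  m = 1110 → c = 111000, weight = 3.
  m = 0001 → c = 001011, weight = 3.
  m = 1001 → c = 011001, weight = 3.
  m = 0101 → c = 110110, weight = 4.
  m = 1101 → c = 100100, weight = 2.
  m = 0011 → c = 011100, weight = 3.
  m = 1011 → c = 001110, weight = 3.
  m = 0111 → c = 100001, weight = 2.
  m = 1111 → c = 110011, weight = 4.
Tally weights:
  weight 0: 1 codewords.
  weight 2: 4 codewords.
  weight 3: 6 codewords.
  weight 4: 3 codewords.
  weight 5: 2 codewords.
Minimum distance d = smallest w > 0 with A_w > 0 = 2.
Sanity: Σ A_w = 16 = 2^4 = 16 ✓.


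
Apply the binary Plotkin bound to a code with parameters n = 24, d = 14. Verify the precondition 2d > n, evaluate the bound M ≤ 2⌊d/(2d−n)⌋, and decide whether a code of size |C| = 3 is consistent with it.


Plotkin bound M ≤ 6; given |C| = 3 ≤ bound (satisfied).

Check applicability: 2d = 28, n = 24.
2d − n = 4 > 0, so Plotkin applies.
Compute d/(2d−n) = 14/4 ≈ 3.5000.
⌊d/(2d−n)⌋ = 3.
Plotkin bound: M ≤ 2·3 = 6.
Given |C| = 3, check: satisfied.
This |C| is below the Plotkin bound.


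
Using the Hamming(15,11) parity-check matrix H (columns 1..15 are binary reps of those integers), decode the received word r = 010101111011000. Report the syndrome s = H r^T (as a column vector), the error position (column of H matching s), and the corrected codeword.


s = (0, 0, 0, 1)^T, error position = 1, corrected codeword c = 110101111011000

Compute s = H r^T mod 2 one row at a time:
  s_1 = 1 + 1 + 0 + 1 + 1 + 0 + 0 + 0 = 4 ≡ 0 (mod 2).
  s_2 = 1 + 0 + 1 + 1 + 1 + 0 + 0 + 0 = 4 ≡ 0 (mod 2).
  s_3 = 1 + 0 + 1 + 1 + 0 + 1 + 0 + 0 = 4 ≡ 0 (mod 2).
  s_4 = 0 + 0 + 0 + 1 + 1 + 1 + 0 + 0 = 3 ≡ 1 (mod 2).
s = (0, 0, 0, 1)^T — this equals column 1 of H (binary 0001), so error is at position 1.
Correct: flip bit 1 of r = 010101111011000 to get c = 110101111011000.


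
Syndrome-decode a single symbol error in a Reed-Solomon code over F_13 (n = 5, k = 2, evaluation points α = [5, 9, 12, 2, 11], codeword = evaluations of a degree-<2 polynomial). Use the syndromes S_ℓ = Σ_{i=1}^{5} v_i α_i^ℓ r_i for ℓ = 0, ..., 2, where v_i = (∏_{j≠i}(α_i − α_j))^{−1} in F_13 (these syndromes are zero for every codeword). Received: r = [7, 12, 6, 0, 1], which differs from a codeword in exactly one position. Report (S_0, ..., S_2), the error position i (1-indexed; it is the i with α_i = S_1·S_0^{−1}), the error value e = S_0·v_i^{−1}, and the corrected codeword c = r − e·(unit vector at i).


S = (5, 3, 7), error at position 5, error magnitude e = 6, c = [7, 12, 6, 0, 8].

Step 1: column multipliers v_i = (∏_{j≠i}(α_i − α_j))^{−1} mod 13.
  i = 1 (α = 5): (5−9)(5−12)(5−2)(5−11) = (−4)·(−7)·3·(−6) = −504 ≡ 3, so v_1 = 3^{−1} = 9 (mod 13).
  i = 2 (α = 9): (9−5)(9−12)(9−2)(9−11) = 4·(−3)·7·(−2) = 168 ≡ 12, so v_2 = 12^{−1} = 12 (mod 13).
  i = 3 (α = 12): (12−5)(12−9)(12−2)(12−11) = 7·3·10·1 = 210 ≡ 2, so v_3 = 2^{−1} = 7 (mod 13).
  i = 4 (α = 2): (2−5)(2−9)(2−12)(2−11) = (−3)·(−7)·(−10)·(−9) = 1890 ≡ 5, so v_4 = 5^{−1} = 8 (mod 13).
  i = 5 (α = 11): (11−5)(11−9)(11−12)(11−2) = 6·2·(−1)·9 = −108 ≡ 9, so v_5 = 9^{−1} = 3 (mod 13).
  v = [9, 12, 7, 8, 3].
Step 2: syndromes of r = [7, 12, 6, 0, 1] (all sums mod 13).
  S_0 = Σ v_i r_i = 9·7 + 12·12 + 7·6 + 8·0 + 3·1 = 252 ≡ 5.
  S_1 = Σ v_i α_i r_i = 9·5·7 + 12·9·12 + 7·12·6 + 8·2·0 + 3·11·1 = 2148 ≡ 3.
  α_i^2 mod 13 = [12, 3, 1, 4, 4].
  S_2 = Σ v_i α_i^2 r_i = 9·12·7 + 12·3·12 + 7·1·6 + 8·4·0 + 3·4·1 = 1242 ≡ 7.
  S = (5, 3, 7) ≠ 0, so r is not a codeword (an error is present).
Step 3: locate the error. For a single error e at position i, S_ℓ = v_i·e·α_i^ℓ, so α_err = S_1/S_0.
  S_0^{−1} = 5^{−1} = 8 (mod 13), so α_err = 3·8 = 24 ≡ 11 = α_5. Error position i = 5.
  Consistency check: S_2/S_1 = 7·9 = 63 ≡ 11 = α_err ✓ (single-error assumption holds).
Step 4: error magnitude e = S_0/v_5 = S_0·∏_{j≠5}(α_5 − α_j) = 5·9 = 45 ≡ 6 (mod 13).
Step 5: correct position 5: c_5 = r_5 − e = 1 − 6 ≡ 8 (mod 13). Hence c = [7, 12, 6, 0, 8].
  Check: interpolating c through the α_i gives m(x) = 4 + 11·x (degree < 2) with m(α_i) = c_i for every i, so c is indeed a codeword.


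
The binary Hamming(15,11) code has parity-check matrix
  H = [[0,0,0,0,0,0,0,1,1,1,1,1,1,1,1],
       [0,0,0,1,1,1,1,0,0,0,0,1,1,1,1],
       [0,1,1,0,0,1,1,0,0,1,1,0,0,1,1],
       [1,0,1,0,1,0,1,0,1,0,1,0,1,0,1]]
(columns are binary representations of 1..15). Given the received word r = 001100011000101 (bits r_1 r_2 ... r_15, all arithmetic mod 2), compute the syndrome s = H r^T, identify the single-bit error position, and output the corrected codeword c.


s = (0, 1, 0, 0)^T, error position = 4, corrected codeword c = 001000011000101

Compute s = H r^T mod 2 one row at a time:
  s_1 = 1 + 1 + 0 + 0 + 0 + 1 + 0 + 1 = 4 ≡ 0 (mod 2).
  s_2 = 1 + 0 + 0 + 0 + 0 + 1 + 0 + 1 = 3 ≡ 1 (mod 2).
  s_3 = 0 + 1 + 0 + 0 + 0 + 0 + 0 + 1 = 2 ≡ 0 (mod 2).
  s_4 = 0 + 1 + 0 + 0 + 1 + 0 + 1 + 1 = 4 ≡ 0 (mod 2).
s = (0, 1, 0, 0)^T — this equals column 4 of H (binary 0100), so error is at position 4.
Correct: flip bit 4 of r = 001100011000101 to get c = 001000011000101.


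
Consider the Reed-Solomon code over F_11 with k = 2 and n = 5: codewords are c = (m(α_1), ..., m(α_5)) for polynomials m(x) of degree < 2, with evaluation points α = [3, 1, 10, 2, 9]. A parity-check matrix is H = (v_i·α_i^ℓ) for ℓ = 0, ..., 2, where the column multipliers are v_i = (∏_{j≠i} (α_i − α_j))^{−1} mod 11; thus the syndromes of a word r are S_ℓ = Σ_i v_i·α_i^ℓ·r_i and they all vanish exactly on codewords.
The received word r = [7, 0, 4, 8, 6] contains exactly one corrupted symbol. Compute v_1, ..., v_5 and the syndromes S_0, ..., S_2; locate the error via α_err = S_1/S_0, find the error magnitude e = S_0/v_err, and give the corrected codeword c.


S = (1, 2, 4), error at position 4, error magnitude e = 10, c = [7, 0, 4, 9, 6].

Step 1: column multipliers v_i = (∏_{j≠i}(α_i − α_j))^{−1} mod 11.
  i = 1 (α = 3): (3−1)(3−10)(3−2)(3−9) = 2·(−7)·1·(−6) = 84 ≡ 7, so v_1 = 7^{−1} = 8 (mod 11).
  i = 2 (α = 1): (1−3)(1−10)(1−2)(1−9) = (−2)·(−9)·(−1)·(−8) = 144 ≡ 1, so v_2 = 1^{−1} = 1 (mod 11).
  i = 3 (α = 10): (10−3)(10−1)(10−2)(10−9) = 7·9·8·1 = 504 ≡ 9, so v_3 = 9^{−1} = 5 (mod 11).
  i = 4 (α = 2): (2−3)(2−1)(2−10)(2−9) = (−1)·1·(−8)·(−7) = −56 ≡ 10, so v_4 = 10^{−1} = 10 (mod 11).
  i = 5 (α = 9): (9−3)(9−1)(9−10)(9−2) = 6·8·(−1)·7 = −336 ≡ 5, so v_5 = 5^{−1} = 9 (mod 11).
  v = [8, 1, 5, 10, 9].
Step 2: syndromes of r = [7, 0, 4, 8, 6] (all sums mod 11).
  S_0 = Σ v_i r_i = 8·7 + 1·0 + 5·4 + 10·8 + 9·6 = 210 ≡ 1.
  S_1 = Σ v_i α_i r_i = 8·3·7 + 1·1·0 + 5·10·4 + 10·2·8 + 9·9·6 = 1014 ≡ 2.
  α_i^2 mod 11 = [9, 1, 1, 4, 4].
  S_2 = Σ v_i α_i^2 r_i = 8·9·7 + 1·1·0 + 5·1·4 + 10·4·8 + 9·4·6 = 1060 ≡ 4.
  S = (1, 2, 4) ≠ 0, so r is not a codeword (an error is present).
Step 3: locate the error. For a single error e at position i, S_ℓ = v_i·e·α_i^ℓ, so α_err = S_1/S_0.
  S_0^{−1} = 1^{−1} = 1 (mod 11), so α_err = 2·1 = 2 ≡ 2 = α_4. Error position i = 4.
  Consistency check: S_2/S_1 = 4·6 = 24 ≡ 2 = α_err ✓ (single-error assumption holds).
Step 4: error magnitude e = S_0/v_4 = S_0·∏_{j≠4}(α_4 − α_j) = 1·10 = 10 ≡ 10 (mod 11).
Step 5: correct position 4: c_4 = r_4 − e = 8 − 10 ≡ 9 (mod 11). Hence c = [7, 0, 4, 9, 6].
  Check: interpolating c through the α_i gives m(x) = 2 + 9·x (degree < 2) with m(α_i) = c_i for every i, so c is indeed a codeword.


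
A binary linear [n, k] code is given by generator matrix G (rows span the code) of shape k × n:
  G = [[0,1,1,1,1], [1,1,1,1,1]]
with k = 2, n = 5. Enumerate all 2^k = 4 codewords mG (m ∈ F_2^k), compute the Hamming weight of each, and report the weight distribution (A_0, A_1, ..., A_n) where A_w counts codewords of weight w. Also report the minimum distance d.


Weight distribution: A_0 = 1, A_1 = 1, A_4 = 1, A_5 = 1. Minimum distance d = 1.

Enumerate all 2^2 = 4 messages m ∈ F_2^2.
For each, compute codeword c = mG in F_2^5, then tally its weight.
  m = 00 → c = 00000, weight = 0.
  m = 10 → c = 01111, weight = 4.
  m = 01 → c = 11111, weight = 5.
  m = 11 → c = 10000, weight = 1.
Tally weights:
  weight 0: 1 codewords.
  weight 1: 1 codewords.
  weight 4: 1 codewords.
  weight 5: 1 codewords.
Minimum distance d = smallest w > 0 with A_w > 0 = 1.
Sanity: Σ A_w = 4 = 2^2 = 4 ✓.


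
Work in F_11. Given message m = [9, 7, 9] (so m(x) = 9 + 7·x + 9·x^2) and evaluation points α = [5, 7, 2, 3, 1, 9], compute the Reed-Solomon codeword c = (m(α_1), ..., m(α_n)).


c = [5, 4, 4, 1, 3, 9]

Message polynomial: m(x) = 9 + 7·x + 9·x^2 (mod 11).
For each evaluation point α_i, compute m(α_i) mod 11:
  α_1 = 5: Horner steps 9 → 8 → 5, so m(5) = 5.
  α_2 = 7: Horner steps 9 → 4 → 4, so m(7) = 4.
  α_3 = 2: Horner steps 9 → 3 → 4, so m(2) = 4.
  α_4 = 3: Horner steps 9 → 1 → 1, so m(3) = 1.
  α_5 = 1: Horner steps 9 → 5 → 3, so m(1) = 3.
  α_6 = 9: Horner steps 9 → 0 → 9, so m(9) = 9.
Codeword c = [5, 4, 4, 1, 3, 9] ∈ F_11^6.


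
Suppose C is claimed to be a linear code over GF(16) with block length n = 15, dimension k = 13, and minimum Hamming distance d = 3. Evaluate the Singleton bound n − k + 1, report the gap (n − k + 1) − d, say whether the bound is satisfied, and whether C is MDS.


Singleton RHS = n − k + 1 = 3, slack = 0, bound satisfied, MDS.

Singleton bound: d ≤ n − k + 1.
Here n = 15, k = 13, so n − k + 1 = 3.
Given d = 3, check d ≤ 3: YES.
Slack = (n − k + 1) − d = 0.
The code is MDS (slack = 0).
Description: the claimed parameters are [15, 13, 3]_16; such a code would be MDS (meets Singleton bound).


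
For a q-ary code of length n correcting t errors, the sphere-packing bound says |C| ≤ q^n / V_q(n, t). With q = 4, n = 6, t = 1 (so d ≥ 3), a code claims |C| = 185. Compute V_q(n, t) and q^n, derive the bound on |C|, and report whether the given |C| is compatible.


V_q(n, t) = 19, q^n = 4096, Hamming bound = 215, |C| = 185 ≤ bound (satisfied).

Step 1: Compute V_q(n, t) = Σ_{j=0}^1 C(n, j) (q−1)^j.
  j = 0: C(6,0)·(3)^0 = 1·1 = 1.
  j = 1: C(6,1)·(3)^1 = 6·3 = 18.
  V_q(n, t) = 1 + 18 = 19.
Step 2: q^n = 4^6 = 4096.
Step 3: Hamming bound ⌊q^n / V_q(n,t)⌋ = ⌊4096/19⌋ = 215.
Step 4: Compare |C| = 185 to 215: satisfied.
The claimed |C| lies below the Hamming bound.


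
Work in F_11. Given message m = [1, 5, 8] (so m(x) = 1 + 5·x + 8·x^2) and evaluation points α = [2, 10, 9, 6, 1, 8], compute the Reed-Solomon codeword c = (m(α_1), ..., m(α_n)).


c = [10, 4, 1, 0, 3, 3]

Message polynomial: m(x) = 1 + 5·x + 8·x^2 (mod 11).
For each evaluation point α_i, compute m(α_i) mod 11:
  α_1 = 2: Horner steps 8 → 10 → 10, so m(2) = 10.
  α_2 = 10: Horner steps 8 → 8 → 4, so m(10) = 4.
  α_3 = 9: Horner steps 8 → 0 → 1, so m(9) = 1.
  α_4 = 6: Horner steps 8 → 9 → 0, so m(6) = 0.
  α_5 = 1: Horner steps 8 → 2 → 3, so m(1) = 3.
  α_6 = 8: Horner steps 8 → 3 → 3, so m(8) = 3.
Codeword c = [10, 4, 1, 0, 3, 3] ∈ F_11^6.


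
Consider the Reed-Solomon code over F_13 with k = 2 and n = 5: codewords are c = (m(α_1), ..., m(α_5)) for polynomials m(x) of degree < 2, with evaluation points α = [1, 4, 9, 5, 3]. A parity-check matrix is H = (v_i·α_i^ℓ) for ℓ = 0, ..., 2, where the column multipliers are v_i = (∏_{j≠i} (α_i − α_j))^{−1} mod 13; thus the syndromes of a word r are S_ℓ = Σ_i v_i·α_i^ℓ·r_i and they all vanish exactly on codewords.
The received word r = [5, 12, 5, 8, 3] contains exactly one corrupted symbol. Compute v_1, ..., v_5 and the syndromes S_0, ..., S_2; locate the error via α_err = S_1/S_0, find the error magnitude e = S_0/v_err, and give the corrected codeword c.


S = (2, 2, 2), error at position 1, error magnitude e = 7, c = [11, 12, 5, 8, 3].

Step 1: column multipliers v_i = (∏_{j≠i}(α_i − α_j))^{−1} mod 13.
  i = 1 (α = 1): (1−4)(1−9)(1−5)(1−3) = (−3)·(−8)·(−4)·(−2) = 192 ≡ 10, so v_1 = 10^{−1} = 4 (mod 13).
  i = 2 (α = 4): (4−1)(4−9)(4−5)(4−3) = 3·(−5)·(−1)·1 = 15 ≡ 2, so v_2 = 2^{−1} = 7 (mod 13).
  i = 3 (α = 9): (9−1)(9−4)(9−5)(9−3) = 8·5·4·6 = 960 ≡ 11, so v_3 = 11^{−1} = 6 (mod 13).
  i = 4 (α = 5): (5−1)(5−4)(5−9)(5−3) = 4·1·(−4)·2 = −32 ≡ 7, so v_4 = 7^{−1} = 2 (mod 13).
  i = 5 (α = 3): (3−1)(3−4)(3−9)(3−5) = 2·(−1)·(−6)·(−2) = −24 ≡ 2, so v_5 = 2^{−1} = 7 (mod 13).
  v = [4, 7, 6, 2, 7].
Step 2: syndromes of r = [5, 12, 5, 8, 3] (all sums mod 13).
  S_0 = Σ v_i r_i = 4·5 + 7·12 + 6·5 + 2·8 + 7·3 = 171 ≡ 2.
  S_1 = Σ v_i α_i r_i = 4·1·5 + 7·4·12 + 6·9·5 + 2·5·8 + 7·3·3 = 769 ≡ 2.
  α_i^2 mod 13 = [1, 3, 3, 12, 9].
  S_2 = Σ v_i α_i^2 r_i = 4·1·5 + 7·3·12 + 6·3·5 + 2·12·8 + 7·9·3 = 743 ≡ 2.
  S = (2, 2, 2) ≠ 0, so r is not a codeword (an error is present).
Step 3: locate the error. For a single error e at position i, S_ℓ = v_i·e·α_i^ℓ, so α_err = S_1/S_0.
  S_0^{−1} = 2^{−1} = 7 (mod 13), so α_err = 2·7 = 14 ≡ 1 = α_1. Error position i = 1.
  Consistency check: S_2/S_1 = 2·7 = 14 ≡ 1 = α_err ✓ (single-error assumption holds).
Step 4: error magnitude e = S_0/v_1 = S_0·∏_{j≠1}(α_1 − α_j) = 2·10 = 20 ≡ 7 (mod 13).
Step 5: correct position 1: c_1 = r_1 − e = 5 − 7 ≡ 11 (mod 13). Hence c = [11, 12, 5, 8, 3].
  Check: interpolating c through the α_i gives m(x) = 2 + 9·x (degree < 2) with m(α_i) = c_i for every i, so c is indeed a codeword.


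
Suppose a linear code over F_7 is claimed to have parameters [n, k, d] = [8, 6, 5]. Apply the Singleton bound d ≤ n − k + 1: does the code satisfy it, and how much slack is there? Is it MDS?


Singleton RHS = n − k + 1 = 3, slack = -2, bound violated (no such code; not MDS).

Singleton bound: d ≤ n − k + 1.
Here n = 8, k = 6, so n − k + 1 = 3.
Given d = 5, check d ≤ 3: NO.
Slack = (n − k + 1) − d = -2.
The slack is negative: d = 5 exceeds n − k + 1 = 3 by 2, so the Singleton bound is violated and no linear [8, 6, 5]_7 code can exist. In particular it is not MDS (MDS requires d = n − k + 1 exactly).
Description: the claimed parameters are [8, 6, 5]_7; such a code would be impossible (violates the Singleton bound).


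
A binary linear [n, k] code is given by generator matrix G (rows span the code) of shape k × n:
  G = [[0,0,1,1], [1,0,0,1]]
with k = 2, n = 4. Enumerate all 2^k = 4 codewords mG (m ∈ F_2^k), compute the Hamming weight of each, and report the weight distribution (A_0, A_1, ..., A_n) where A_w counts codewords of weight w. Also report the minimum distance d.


Weight distribution: A_0 = 1, A_2 = 3. Minimum distance d = 2.

Enumerate all 2^2 = 4 messages m ∈ F_2^2.
For each, compute codeword c = mG in F_2^4, then tally its weight.
  m = 00 → c = 0000, weight = 0.
  m = 10 → c = 0011, weight = 2.
  m = 01 → c = 1001, weight = 2.
  m = 11 → c = 1010, weight = 2.
Tally weights:
  weight 0: 1 codewords.
  weight 2: 3 codewords.
Minimum distance d = smallest w > 0 with A_w > 0 = 2.
Sanity: Σ A_w = 4 = 2^2 = 4 ✓.


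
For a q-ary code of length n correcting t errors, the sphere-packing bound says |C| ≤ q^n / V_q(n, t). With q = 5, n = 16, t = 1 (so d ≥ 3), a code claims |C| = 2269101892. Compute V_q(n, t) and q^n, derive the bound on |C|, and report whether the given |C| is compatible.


V_q(n, t) = 65, q^n = 152587890625, Hamming bound = 2347506009, |C| = 2269101892 ≤ bound (satisfied).

Step 1: Compute V_q(n, t) = Σ_{j=0}^1 C(n, j) (q−1)^j.
  j = 0: C(16,0)·(4)^0 = 1·1 = 1.
  j = 1: C(16,1)·(4)^1 = 16·4 = 64.
  V_q(n, t) = 1 + 64 = 65.
Step 2: q^n = 5^16 = 152587890625.
Step 3: Hamming bound ⌊q^n / V_q(n,t)⌋ = ⌊152587890625/65⌋ = 2347506009.
Step 4: Compare |C| = 2269101892 to 2347506009: satisfied.
The claimed |C| lies below the Hamming bound.


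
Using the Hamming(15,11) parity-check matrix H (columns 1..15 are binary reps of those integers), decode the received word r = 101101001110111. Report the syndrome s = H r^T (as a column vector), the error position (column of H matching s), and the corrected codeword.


s = (0, 1, 0, 0)^T, error position = 4, corrected codeword c = 101001001110111

Compute s = H r^T mod 2 one row at a time:
  s_1 = 0 + 1 + 1 + 1 + 0 + 1 + 1 + 1 = 6 ≡ 0 (mod 2).
  s_2 = 1 + 0 + 1 + 0 + 0 + 1 + 1 + 1 = 5 ≡ 1 (mod 2).
  s_3 = 0 + 1 + 1 + 0 + 1 + 1 + 1 + 1 = 6 ≡ 0 (mod 2).
  s_4 = 1 + 1 + 0 + 0 + 1 + 1 + 1 + 1 = 6 ≡ 0 (mod 2).
s = (0, 1, 0, 0)^T — this equals column 4 of H (binary 0100), so error is at position 4.
Correct: flip bit 4 of r = 101101001110111 to get c = 101001001110111.


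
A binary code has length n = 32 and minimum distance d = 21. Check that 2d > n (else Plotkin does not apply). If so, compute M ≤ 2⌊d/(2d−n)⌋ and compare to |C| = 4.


Plotkin bound M ≤ 4; given |C| = 4 ≤ bound (satisfied).

Check applicability: 2d = 42, n = 32.
2d − n = 10 > 0, so Plotkin applies.
Compute d/(2d−n) = 21/10 ≈ 2.1000.
⌊d/(2d−n)⌋ = 2.
Plotkin bound: M ≤ 2·2 = 4.
Given |C| = 4, check: satisfied.
This |C| is at the Plotkin bound.


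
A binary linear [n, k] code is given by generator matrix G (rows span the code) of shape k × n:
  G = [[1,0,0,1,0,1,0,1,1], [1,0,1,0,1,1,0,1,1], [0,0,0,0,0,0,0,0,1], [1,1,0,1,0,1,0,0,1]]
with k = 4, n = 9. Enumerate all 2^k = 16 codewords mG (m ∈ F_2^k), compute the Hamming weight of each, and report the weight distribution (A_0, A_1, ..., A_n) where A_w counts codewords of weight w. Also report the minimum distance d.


Weight distribution: A_0 = 1, A_1 = 1, A_2 = 1, A_3 = 2, A_4 = 3, A_5 = 5, A_6 = 3. Minimum distance d = 1.

Enumerate all 2^4 = 16 messages m ∈ F_2^4.
For each, compute codeword c = mG in F_2^9, then tally its weight.
  m = 0000 → c = 000000000, weight = 0.
  m = 1000 → c = 100101011, weight = 5.
  m = 0100 → c = 101011011, weight = 6.
  m = 1100 → c = 001110000, weight = 3.
  m = 0010 → c = 000000001, weight = 1.
  m = 1010 → c = 100101010, weight = 4.
  m = 0110 → c = 101011010, weight = 5.
  m = 1110 → c = 001110001, weight = 4.
  m = 0001 → c = 110101001, weight = 5.
  m = 1001 → c = 010000010, weight = 2.
  m = 0101 → c = 011110010, weight = 5.
  m = 1101 → c = 111011001, weight = 6.
  m = 0011 → c = 110101000, weight = 4.
  m = 1011 → c = 010000011, weight = 3.
  m = 0111 → c = 011110011, weight = 6.
  m = 1111 → c = 111011000, weight = 5.
Tally weights:
  weight 0: 1 codewords.
  weight 1: 1 codewords.
  weight 2: 1 codewords.
  weight 3: 2 codewords.
  weight 4: 3 codewords.
  weight 5: 5 codewords.
  weight 6: 3 codewords.
Minimum distance d = smallest w > 0 with A_w > 0 = 1.
Sanity: Σ A_w = 16 = 2^4 = 16 ✓.


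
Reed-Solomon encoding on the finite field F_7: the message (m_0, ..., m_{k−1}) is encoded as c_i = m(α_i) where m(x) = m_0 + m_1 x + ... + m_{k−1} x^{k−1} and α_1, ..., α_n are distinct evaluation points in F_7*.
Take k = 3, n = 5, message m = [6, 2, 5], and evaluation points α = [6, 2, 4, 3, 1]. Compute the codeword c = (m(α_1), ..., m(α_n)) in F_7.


c = [2, 2, 3, 1, 6]

Message polynomial: m(x) = 6 + 2·x + 5·x^2 (mod 7).
For each evaluation point α_i, compute m(α_i) mod 7:
  α_1 = 6: Horner steps 5 → 4 → 2, so m(6) = 2.
  α_2 = 2: Horner steps 5 → 5 → 2, so m(2) = 2.
  α_3 = 4: Horner steps 5 → 1 → 3, so m(4) = 3.
  α_4 = 3: Horner steps 5 → 3 → 1, so m(3) = 1.
  α_5 = 1: Horner steps 5 → 0 → 6, so m(1) = 6.
Codeword c = [2, 2, 3, 1, 6] ∈ F_7^5.


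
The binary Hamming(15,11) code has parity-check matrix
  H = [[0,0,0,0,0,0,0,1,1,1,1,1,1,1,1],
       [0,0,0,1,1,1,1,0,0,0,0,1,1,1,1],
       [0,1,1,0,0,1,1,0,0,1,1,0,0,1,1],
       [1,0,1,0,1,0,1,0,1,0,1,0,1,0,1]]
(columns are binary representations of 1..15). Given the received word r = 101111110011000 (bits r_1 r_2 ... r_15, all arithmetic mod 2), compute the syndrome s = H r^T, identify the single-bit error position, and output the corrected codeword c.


s = (1, 1, 0, 1)^T, error position = 13, corrected codeword c = 101111110011100

Compute s = H r^T mod 2 one row at a time:
  s_1 = 1 + 0 + 0 + 1 + 1 + 0 + 0 + 0 = 3 ≡ 1 (mod 2).
  s_2 = 1 + 1 + 1 + 1 + 1 + 0 + 0 + 0 = 5 ≡ 1 (mod 2).
  s_3 = 0 + 1 + 1 + 1 + 0 + 1 + 0 + 0 = 4 ≡ 0 (mod 2).
  s_4 = 1 + 1 + 1 + 1 + 0 + 1 + 0 + 0 = 5 ≡ 1 (mod 2).
s = (1, 1, 0, 1)^T — this equals column 13 of H (binary 1101), so error is at position 13.
Correct: flip bit 13 of r = 101111110011000 to get c = 101111110011100.


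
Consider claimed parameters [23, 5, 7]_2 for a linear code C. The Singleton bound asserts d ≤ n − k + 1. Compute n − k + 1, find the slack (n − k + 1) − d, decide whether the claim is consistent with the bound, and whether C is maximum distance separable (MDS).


Singleton RHS = n − k + 1 = 19, slack = 12, bound satisfied, not MDS.

Singleton bound: d ≤ n − k + 1.
Here n = 23, k = 5, so n − k + 1 = 19.
Given d = 7, check d ≤ 19: YES.
Slack = (n − k + 1) − d = 12.
The code is NOT MDS (slack = 12 > 0).
Description: the claimed parameters are [23, 5, 7]_2; such a code would be non-MDS.


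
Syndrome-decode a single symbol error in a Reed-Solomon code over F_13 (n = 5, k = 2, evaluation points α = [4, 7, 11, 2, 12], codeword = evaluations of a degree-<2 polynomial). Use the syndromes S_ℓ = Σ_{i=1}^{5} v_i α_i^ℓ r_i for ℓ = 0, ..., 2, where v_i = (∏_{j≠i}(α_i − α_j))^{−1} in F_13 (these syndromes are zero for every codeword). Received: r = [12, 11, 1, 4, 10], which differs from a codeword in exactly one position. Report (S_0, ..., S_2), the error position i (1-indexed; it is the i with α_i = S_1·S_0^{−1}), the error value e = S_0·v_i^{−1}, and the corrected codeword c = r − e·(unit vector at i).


S = (7, 6, 7), error at position 5, error magnitude e = 5, c = [12, 11, 1, 4, 5].

Step 1: column multipliers v_i = (∏_{j≠i}(α_i − α_j))^{−1} mod 13.
  i = 1 (α = 4): (4−7)(4−11)(4−2)(4−12) = (−3)·(−7)·2·(−8) = −336 ≡ 2, so v_1 = 2^{−1} = 7 (mod 13).
  i = 2 (α = 7): (7−4)(7−11)(7−2)(7−12) = 3·(−4)·5·(−5) = 300 ≡ 1, so v_2 = 1^{−1} = 1 (mod 13).
  i = 3 (α = 11): (11−4)(11−7)(11−2)(11−12) = 7·4·9·(−1) = −252 ≡ 8, so v_3 = 8^{−1} = 5 (mod 13).
  i = 4 (α = 2): (2−4)(2−7)(2−11)(2−12) = (−2)·(−5)·(−9)·(−10) = 900 ≡ 3, so v_4 = 3^{−1} = 9 (mod 13).
  i = 5 (α = 12): (12−4)(12−7)(12−11)(12−2) = 8·5·1·10 = 400 ≡ 10, so v_5 = 10^{−1} = 4 (mod 13).
  v = [7, 1, 5, 9, 4].
Step 2: syndromes of r = [12, 11, 1, 4, 10] (all sums mod 13).
  S_0 = Σ v_i r_i = 7·12 + 1·11 + 5·1 + 9·4 + 4·10 = 176 ≡ 7.
  S_1 = Σ v_i α_i r_i = 7·4·12 + 1·7·11 + 5·11·1 + 9·2·4 + 4·12·10 = 1020 ≡ 6.
  α_i^2 mod 13 = [3, 10, 4, 4, 1].
  S_2 = Σ v_i α_i^2 r_i = 7·3·12 + 1·10·11 + 5·4·1 + 9·4·4 + 4·1·10 = 566 ≡ 7.
  S = (7, 6, 7) ≠ 0, so r is not a codeword (an error is present).
Step 3: locate the error. For a single error e at position i, S_ℓ = v_i·e·α_i^ℓ, so α_err = S_1/S_0.
  S_0^{−1} = 7^{−1} = 2 (mod 13), so α_err = 6·2 = 12 ≡ 12 = α_5. Error position i = 5.
  Consistency check: S_2/S_1 = 7·11 = 77 ≡ 12 = α_err ✓ (single-error assumption holds).
Step 4: error magnitude e = S_0/v_5 = S_0·∏_{j≠5}(α_5 − α_j) = 7·10 = 70 ≡ 5 (mod 13).
Step 5: correct position 5: c_5 = r_5 − e = 10 − 5 ≡ 5 (mod 13). Hence c = [12, 11, 1, 4, 5].
  Check: interpolating c through the α_i gives m(x) = 9 + 4·x (degree < 2) with m(α_i) = c_i for every i, so c is indeed a codeword.


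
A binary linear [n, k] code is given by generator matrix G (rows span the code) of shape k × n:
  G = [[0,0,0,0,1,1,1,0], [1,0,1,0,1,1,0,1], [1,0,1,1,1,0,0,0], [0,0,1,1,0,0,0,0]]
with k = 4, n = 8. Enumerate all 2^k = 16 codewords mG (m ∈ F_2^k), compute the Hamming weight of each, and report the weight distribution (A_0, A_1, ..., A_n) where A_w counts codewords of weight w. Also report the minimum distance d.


Weight distribution: A_0 = 1, A_2 = 2, A_3 = 4, A_4 = 5, A_5 = 4. Minimum distance d = 2.

Enumerate all 2^4 = 16 messages m ∈ F_2^4.
For each, compute codeword c = mG in F_2^8, then tally its weight.
  m = 0000 → c = 00000000, weight = 0.
  m = 1000 → c = 00001110, weight = 3.
  m = 0100 → c = 10101101, weight = 5.
  m = 1100 → c = 10100011, weight = 4.
  m = 0010 → c = 10111000, weight = 4.
  m = 1010 → c = 10110110, weight = 5.
  m = 0110 → c = 00010101, weight = 3.
  m = 1110 → c = 00011011, weight = 4.
  m = 0001 → c = 00110000, weight = 2.
  m = 1001 → c = 00111110, weight = 5.
  m = 0101 → c = 10011101, weight = 5.
  m = 1101 → c = 10010011, weight = 4.
  m = 0011 → c = 10001000, weight = 2.
  m = 1011 → c = 10000110, weight = 3.
  m = 0111 → c = 00100101, weight = 3.
  m = 1111 → c = 00101011, weight = 4.
Tally weights:
  weight 0: 1 codewords.
  weight 2: 2 codewords.
  weight 3: 4 codewords.
  weight 4: 5 codewords.
  weight 5: 4 codewords.
Minimum distance d = smallest w > 0 with A_w > 0 = 2.
Sanity: Σ A_w = 16 = 2^4 = 16 ✓.
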